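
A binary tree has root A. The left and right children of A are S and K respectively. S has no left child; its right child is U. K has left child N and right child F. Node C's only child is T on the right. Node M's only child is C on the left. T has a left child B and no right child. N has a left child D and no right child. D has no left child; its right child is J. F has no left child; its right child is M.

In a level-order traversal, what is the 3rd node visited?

Level-order visits nodes level by level from the root, left to right within each level.
Level 0: A
Level 1: S, K
Level 2: U, N, F
Level 3: D, M
Level 4: J, C
Level 5: T
Level 6: B
Full level-order sequence: A, S, K, U, N, F, D, M, J, C, T, B.

K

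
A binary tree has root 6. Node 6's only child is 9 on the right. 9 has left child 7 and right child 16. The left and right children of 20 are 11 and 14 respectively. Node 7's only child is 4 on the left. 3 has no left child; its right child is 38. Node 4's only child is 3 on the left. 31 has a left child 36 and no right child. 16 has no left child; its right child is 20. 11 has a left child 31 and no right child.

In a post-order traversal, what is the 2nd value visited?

Post-order visits the left subtree, then the right subtree, then the node.
At 6: no left child.
At 6: go right to 9.
  At 9: go left to 7.
    At 7: go left to 4.
      At 4: go left to 3.
        At 3: no left child.
        At 3: go right to 38.
          38 is a leaf — visit 38.
        Visit 3.
      At 4: no right child.
      Visit 4.
    At 7: no right child.
    Visit 7.
  At 9: go right to 16.
    At 16: no left child.
    At 16: go right to 20.
      At 20: go left to 11.
        At 11: go left to 31.
          At 31: go left to 36.
            36 is a leaf — visit 36.
          At 31: no right child.
          Visit 31.
        At 11: no right child.
        Visit 11.
      At 20: go right to 14.
        14 is a leaf — visit 14.
      Visit 20.
    Visit 16.
  Visit 9.
Visit 6.
Full post-order sequence: 38, 3, 4, 7, 36, 31, 11, 14, 20, 16, 9, 6.

3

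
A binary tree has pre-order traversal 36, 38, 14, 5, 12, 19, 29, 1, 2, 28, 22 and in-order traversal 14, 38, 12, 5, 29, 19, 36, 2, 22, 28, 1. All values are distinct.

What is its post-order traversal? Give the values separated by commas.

14, 12, 29, 19, 5, 38, 22, 28, 2, 1, 36

The first element of pre-order is the root; it splits in-order into left and right subtrees.
Root 36: left subtree has 6 nodes {14, 38, 12, 5, 29, 19}, right has 4 {2, 22, 28, 1}.
  Root 38: left subtree has 1 node {14}, right has 4 {12, 5, 29, 19}.
    Root 5: left subtree has 1 node {12}, right has 2 {29, 19}.
      Root 19: left subtree has 1 node {29}, right has 0 { }.
  Root 1: left subtree has 3 nodes {2, 22, 28}, right has 0 { }.
    Root 2: left subtree has 0 nodes { }, right has 2 {22, 28}.
      Root 28: left subtree has 1 node {22}, right has 0 { }.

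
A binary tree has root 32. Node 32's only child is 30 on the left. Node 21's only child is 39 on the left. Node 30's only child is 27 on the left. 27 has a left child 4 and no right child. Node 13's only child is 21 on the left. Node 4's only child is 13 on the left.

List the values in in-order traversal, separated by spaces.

39 21 13 4 27 30 32

In-order visits the left subtree, then the node, then the right subtree.
At 32: go left to 30.
  At 30: go left to 27.
    At 27: go left to 4.
      At 4: go left to 13.
        At 13: go left to 21.
          At 21: go left to 39.
            39 is a leaf — visit 39.
          Visit 21.
          At 21: no right child.
        Visit 13.
        At 13: no right child.
      Visit 4.
      At 4: no right child.
    Visit 27.
    At 27: no right child.
  Visit 30.
  At 30: no right child.
Visit 32.
At 32: no right child.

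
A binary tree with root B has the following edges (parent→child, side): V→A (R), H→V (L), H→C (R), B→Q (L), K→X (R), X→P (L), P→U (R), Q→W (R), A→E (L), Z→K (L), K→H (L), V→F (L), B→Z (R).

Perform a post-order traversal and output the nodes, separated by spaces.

W Q F E A V C H U P X K Z B

Post-order visits the left subtree, then the right subtree, then the node.
At B: go left to Q.
  At Q: no left child.
  At Q: go right to W.
    W is a leaf — visit W.
  Visit Q.
At B: go right to Z.
  At Z: go left to K.
    At K: go left to H.
      At H: go left to V.
        At V: go left to F.
          F is a leaf — visit F.
        At V: go right to A.
          At A: go left to E.
            E is a leaf — visit E.
          At A: no right child.
          Visit A.
        Visit V.
      At H: go right to C.
        C is a leaf — visit C.
      Visit H.
    At K: go right to X.
      At X: go left to P.
        At P: no left child.
        At P: go right to U.
          U is a leaf — visit U.
        Visit P.
      At X: no right child.
      Visit X.
    Visit K.
  At Z: no right child.
  Visit Z.
Visit B.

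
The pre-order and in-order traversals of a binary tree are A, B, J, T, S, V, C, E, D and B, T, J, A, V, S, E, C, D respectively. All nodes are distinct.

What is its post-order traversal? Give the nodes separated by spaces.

T J B V E D C S A

The first element of pre-order is the root; it splits in-order into left and right subtrees.
Root A: left subtree has 3 nodes {B, T, J}, right has 5 {V, S, E, C, D}.
  Root B: left subtree has 0 nodes { }, right has 2 {T, J}.
    Root J: left subtree has 1 node {T}, right has 0 { }.
  Root S: left subtree has 1 node {V}, right has 3 {E, C, D}.
    Root C: left subtree has 1 node {E}, right has 1 {D}.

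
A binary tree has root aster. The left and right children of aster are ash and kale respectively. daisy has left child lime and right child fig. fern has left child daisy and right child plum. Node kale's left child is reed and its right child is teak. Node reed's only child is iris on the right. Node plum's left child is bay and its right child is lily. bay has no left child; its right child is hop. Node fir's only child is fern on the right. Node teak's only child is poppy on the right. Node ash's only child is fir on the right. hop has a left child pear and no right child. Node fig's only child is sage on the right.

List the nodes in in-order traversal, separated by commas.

In-order visits the left subtree, then the node, then the right subtree.
At aster: go left to ash.
  At ash: no left child.
  Visit ash.
  At ash: go right to fir.
    At fir: no left child.
    Visit fir.
    At fir: go right to fern.
      At fern: go left to daisy.
        At daisy: go left to lime.
          lime is a leaf — visit lime.
        Visit daisy.
        At daisy: go right to fig.
          At fig: no left child.
          Visit fig.
          At fig: go right to sage.
            sage is a leaf — visit sage.
      Visit fern.
      At fern: go right to plum.
        At plum: go left to bay.
          At bay: no left child.
          Visit bay.
          At bay: go right to hop.
            At hop: go left to pear.
              pear is a leaf — visit pear.
            Visit hop.
            At hop: no right child.
        Visit plum.
        At plum: go right to lily.
          lily is a leaf — visit lily.
Visit aster.
At aster: go right to kale.
  At kale: go left to reed.
    At reed: no left child.
    Visit reed.
    At reed: go right to iris.
      iris is a leaf — visit iris.
  Visit kale.
  At kale: go right to teak.
    At teak: no left child.
    Visit teak.
    At teak: go right to poppy.
      poppy is a leaf — visit poppy.

ash, fir, lime, daisy, fig, sage, fern, bay, pear, hop, plum, lily, aster, reed, iris, kale, teak, poppy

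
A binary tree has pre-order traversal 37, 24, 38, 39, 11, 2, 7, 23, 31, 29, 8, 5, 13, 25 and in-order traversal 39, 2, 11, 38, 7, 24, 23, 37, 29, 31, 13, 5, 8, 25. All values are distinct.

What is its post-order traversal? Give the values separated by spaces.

The first element of pre-order is the root; it splits in-order into left and right subtrees.
Root 37: left subtree has 7 nodes {39, 2, 11, 38, 7, 24, 23}, right has 6 {29, 31, 13, 5, 8, 25}.
  Root 24: left subtree has 5 nodes {39, 2, 11, 38, 7}, right has 1 {23}.
    Root 38: left subtree has 3 nodes {39, 2, 11}, right has 1 {7}.
      Root 39: left subtree has 0 nodes { }, right has 2 {2, 11}.
        Root 11: left subtree has 1 node {2}, right has 0 { }.
  Root 31: left subtree has 1 node {29}, right has 4 {13, 5, 8, 25}.
    Root 8: left subtree has 2 nodes {13, 5}, right has 1 {25}.
      Root 5: left subtree has 1 node {13}, right has 0 { }.

2 11 39 7 38 23 24 29 13 5 25 8 31 37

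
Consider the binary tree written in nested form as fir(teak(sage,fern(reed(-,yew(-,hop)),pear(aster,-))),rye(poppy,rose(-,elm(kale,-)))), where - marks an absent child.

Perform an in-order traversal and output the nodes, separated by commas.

sage, teak, reed, yew, hop, fern, aster, pear, fir, poppy, rye, rose, kale, elm

In-order visits the left subtree, then the node, then the right subtree.
At fir: go left to teak.
  At teak: go left to sage.
    sage is a leaf — visit sage.
  Visit teak.
  At teak: go right to fern.
    At fern: go left to reed.
      At reed: no left child.
      Visit reed.
      At reed: go right to yew.
        At yew: no left child.
        Visit yew.
        At yew: go right to hop.
          hop is a leaf — visit hop.
    Visit fern.
    At fern: go right to pear.
      At pear: go left to aster.
        aster is a leaf — visit aster.
      Visit pear.
      At pear: no right child.
Visit fir.
At fir: go right to rye.
  At rye: go left to poppy.
    poppy is a leaf — visit poppy.
  Visit rye.
  At rye: go right to rose.
    At rose: no left child.
    Visit rose.
    At rose: go right to elm.
      At elm: go left to kale.
        kale is a leaf — visit kale.
      Visit elm.
      At elm: no right child.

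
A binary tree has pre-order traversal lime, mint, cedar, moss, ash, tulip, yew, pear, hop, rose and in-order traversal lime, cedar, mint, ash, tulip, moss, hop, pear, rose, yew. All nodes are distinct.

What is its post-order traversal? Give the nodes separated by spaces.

The first element of pre-order is the root; it splits in-order into left and right subtrees.
Root lime: left subtree has 0 nodes { }, right has 9 {cedar, mint, ash, tulip, moss, hop, pear, rose, yew}.
  Root mint: left subtree has 1 node {cedar}, right has 7 {ash, tulip, moss, hop, pear, rose, yew}.
    Root moss: left subtree has 2 nodes {ash, tulip}, right has 4 {hop, pear, rose, yew}.
      Root ash: left subtree has 0 nodes { }, right has 1 {tulip}.
      Root yew: left subtree has 3 nodes {hop, pear, rose}, right has 0 { }.
        Root pear: left subtree has 1 node {hop}, right has 1 {rose}.

cedar tulip ash hop rose pear yew moss mint lime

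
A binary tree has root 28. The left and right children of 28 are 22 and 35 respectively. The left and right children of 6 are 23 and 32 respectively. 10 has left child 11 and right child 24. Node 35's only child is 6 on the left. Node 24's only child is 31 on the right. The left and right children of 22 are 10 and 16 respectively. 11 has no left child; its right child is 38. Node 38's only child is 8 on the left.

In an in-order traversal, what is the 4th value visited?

In-order visits the left subtree, then the node, then the right subtree.
At 28: go left to 22.
  At 22: go left to 10.
    At 10: go left to 11.
      At 11: no left child.
      Visit 11.
      At 11: go right to 38.
        At 38: go left to 8.
          8 is a leaf — visit 8.
        Visit 38.
        At 38: no right child.
    Visit 10.
    At 10: go right to 24.
      At 24: no left child.
      Visit 24.
      At 24: go right to 31.
        31 is a leaf — visit 31.
  Visit 22.
  At 22: go right to 16.
    16 is a leaf — visit 16.
Visit 28.
At 28: go right to 35.
  At 35: go left to 6.
    At 6: go left to 23.
      23 is a leaf — visit 23.
    Visit 6.
    At 6: go right to 32.
      32 is a leaf — visit 32.
  Visit 35.
  At 35: no right child.
Full in-order sequence: 11, 8, 38, 10, 24, 31, 22, 16, 28, 23, 6, 32, 35.

10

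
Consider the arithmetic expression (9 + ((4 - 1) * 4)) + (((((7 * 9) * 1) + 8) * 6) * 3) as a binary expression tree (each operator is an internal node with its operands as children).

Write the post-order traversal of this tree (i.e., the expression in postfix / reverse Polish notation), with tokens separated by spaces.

9 4 1 - 4 * + 7 9 * 1 * 8 + 6 * 3 * +

Post-order on an expression tree gives postfix notation: for each operator, emit left operand, right operand, then the operator.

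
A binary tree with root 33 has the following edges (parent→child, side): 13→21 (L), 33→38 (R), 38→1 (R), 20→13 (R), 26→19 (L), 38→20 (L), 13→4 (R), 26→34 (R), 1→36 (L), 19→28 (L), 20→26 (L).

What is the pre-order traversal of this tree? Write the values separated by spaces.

33 38 20 26 19 28 34 13 21 4 1 36

Pre-order visits the node, then its left subtree, then its right subtree.
Visit 33.
At 33: no left child.
At 33: go right to 38.
  Visit 38.
  At 38: go left to 20.
    Visit 20.
    At 20: go left to 26.
      Visit 26.
      At 26: go left to 19.
        Visit 19.
        At 19: go left to 28.
          28 is a leaf — visit 28.
        At 19: no right child.
      At 26: go right to 34.
        34 is a leaf — visit 34.
    At 20: go right to 13.
      Visit 13.
      At 13: go left to 21.
        21 is a leaf — visit 21.
      At 13: go right to 4.
        4 is a leaf — visit 4.
  At 38: go right to 1.
    Visit 1.
    At 1: go left to 36.
      36 is a leaf — visit 36.
    At 1: no right child.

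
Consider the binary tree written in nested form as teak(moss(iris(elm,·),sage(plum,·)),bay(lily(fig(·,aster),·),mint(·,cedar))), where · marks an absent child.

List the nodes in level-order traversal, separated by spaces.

Level-order visits nodes level by level from the root, left to right within each level.
Level 0: teak
Level 1: moss, bay
Level 2: iris, sage, lily, mint
Level 3: elm, plum, fig, cedar
Level 4: aster

teak moss bay iris sage lily mint elm plum fig cedar aster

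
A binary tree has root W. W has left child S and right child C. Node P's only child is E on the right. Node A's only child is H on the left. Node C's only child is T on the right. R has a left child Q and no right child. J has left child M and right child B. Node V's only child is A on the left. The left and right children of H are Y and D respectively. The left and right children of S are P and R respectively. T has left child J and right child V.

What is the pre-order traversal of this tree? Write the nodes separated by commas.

W, S, P, E, R, Q, C, T, J, M, B, V, A, H, Y, D

Pre-order visits the node, then its left subtree, then its right subtree.
Visit W.
At W: go left to S.
  Visit S.
  At S: go left to P.
    Visit P.
    At P: no left child.
    At P: go right to E.
      E is a leaf — visit E.
  At S: go right to R.
    Visit R.
    At R: go left to Q.
      Q is a leaf — visit Q.
    At R: no right child.
At W: go right to C.
  Visit C.
  At C: no left child.
  At C: go right to T.
    Visit T.
    At T: go left to J.
      Visit J.
      At J: go left to M.
        M is a leaf — visit M.
      At J: go right to B.
        B is a leaf — visit B.
    At T: go right to V.
      Visit V.
      At V: go left to A.
        Visit A.
        At A: go left to H.
          Visit H.
          At H: go left to Y.
            Y is a leaf — visit Y.
          At H: go right to D.
            D is a leaf — visit D.
        At A: no right child.
      At V: no right child.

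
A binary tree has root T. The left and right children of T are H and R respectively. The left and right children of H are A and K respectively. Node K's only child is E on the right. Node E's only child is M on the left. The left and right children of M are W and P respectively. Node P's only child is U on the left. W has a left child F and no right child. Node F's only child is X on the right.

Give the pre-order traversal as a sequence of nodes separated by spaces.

T H A K E M W F X P U R

Pre-order visits the node, then its left subtree, then its right subtree.
Visit T.
At T: go left to H.
  Visit H.
  At H: go left to A.
    A is a leaf — visit A.
  At H: go right to K.
    Visit K.
    At K: no left child.
    At K: go right to E.
      Visit E.
      At E: go left to M.
        Visit M.
        At M: go left to W.
          Visit W.
          At W: go left to F.
            Visit F.
            At F: no left child.
            At F: go right to X.
              X is a leaf — visit X.
          At W: no right child.
        At M: go right to P.
          Visit P.
          At P: go left to U.
            U is a leaf — visit U.
          At P: no right child.
      At E: no right child.
At T: go right to R.
  R is a leaf — visit R.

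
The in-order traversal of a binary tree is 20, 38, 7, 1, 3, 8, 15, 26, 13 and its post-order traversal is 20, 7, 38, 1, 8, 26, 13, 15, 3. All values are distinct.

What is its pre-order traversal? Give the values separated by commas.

The last element of post-order is the root; it splits in-order into left and right subtrees.
Root 3: left subtree has 4 nodes {20, 38, 7, 1}, right has 4 {8, 15, 26, 13}.
  Root 1: left subtree has 3 nodes {20, 38, 7}, right has 0 { }.
    Root 38: left subtree has 1 node {20}, right has 1 {7}.
  Root 15: left subtree has 1 node {8}, right has 2 {26, 13}.
    Root 13: left subtree has 1 node {26}, right has 0 { }.

3, 1, 38, 20, 7, 15, 8, 13, 26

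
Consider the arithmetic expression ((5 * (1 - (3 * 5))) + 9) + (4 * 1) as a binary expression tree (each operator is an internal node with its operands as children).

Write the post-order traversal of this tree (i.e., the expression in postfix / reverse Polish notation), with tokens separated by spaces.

Post-order on an expression tree gives postfix notation: for each operator, emit left operand, right operand, then the operator.

5 1 3 5 * - * 9 + 4 1 * +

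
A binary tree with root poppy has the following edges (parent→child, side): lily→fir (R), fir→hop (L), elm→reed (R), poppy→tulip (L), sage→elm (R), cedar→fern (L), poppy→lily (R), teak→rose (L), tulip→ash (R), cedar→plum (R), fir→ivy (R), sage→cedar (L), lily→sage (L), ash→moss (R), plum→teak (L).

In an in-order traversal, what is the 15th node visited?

In-order visits the left subtree, then the node, then the right subtree.
At poppy: go left to tulip.
  At tulip: no left child.
  Visit tulip.
  At tulip: go right to ash.
    At ash: no left child.
    Visit ash.
    At ash: go right to moss.
      moss is a leaf — visit moss.
Visit poppy.
At poppy: go right to lily.
  At lily: go left to sage.
    At sage: go left to cedar.
      At cedar: go left to fern.
        fern is a leaf — visit fern.
      Visit cedar.
      At cedar: go right to plum.
        At plum: go left to teak.
          At teak: go left to rose.
            rose is a leaf — visit rose.
          Visit teak.
          At teak: no right child.
        Visit plum.
        At plum: no right child.
    Visit sage.
    At sage: go right to elm.
      At elm: no left child.
      Visit elm.
      At elm: go right to reed.
        reed is a leaf — visit reed.
  Visit lily.
  At lily: go right to fir.
    At fir: go left to hop.
      hop is a leaf — visit hop.
    Visit fir.
    At fir: go right to ivy.
      ivy is a leaf — visit ivy.
Full in-order sequence: tulip, ash, moss, poppy, fern, cedar, rose, teak, plum, sage, elm, reed, lily, hop, fir, ivy.

fir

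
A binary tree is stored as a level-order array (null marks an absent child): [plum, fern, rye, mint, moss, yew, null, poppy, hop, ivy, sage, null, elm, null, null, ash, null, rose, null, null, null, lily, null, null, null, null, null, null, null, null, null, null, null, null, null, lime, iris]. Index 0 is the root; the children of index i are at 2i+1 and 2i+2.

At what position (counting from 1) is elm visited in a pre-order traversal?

Pre-order visits the node, then its left subtree, then its right subtree.
Visit plum.
At plum: go left to fern.
  Visit fern.
  At fern: go left to mint.
    Visit mint.
    At mint: go left to poppy.
      Visit poppy.
      At poppy: go left to ash.
        ash is a leaf — visit ash.
      At poppy: no right child.
    At mint: go right to hop.
      Visit hop.
      At hop: go left to rose.
        Visit rose.
        At rose: go left to lime.
          lime is a leaf — visit lime.
        At rose: go right to iris.
          iris is a leaf — visit iris.
      At hop: no right child.
  At fern: go right to moss.
    Visit moss.
    At moss: go left to ivy.
      ivy is a leaf — visit ivy.
    At moss: go right to sage.
      Visit sage.
      At sage: go left to lily.
        lily is a leaf — visit lily.
      At sage: no right child.
At plum: go right to rye.
  Visit rye.
  At rye: go left to yew.
    Visit yew.
    At yew: no left child.
    At yew: go right to elm.
      elm is a leaf — visit elm.
  At rye: no right child.
Full pre-order sequence: plum, fern, mint, poppy, ash, hop, rose, lime, iris, moss, ivy, sage, lily, rye, yew, elm.

16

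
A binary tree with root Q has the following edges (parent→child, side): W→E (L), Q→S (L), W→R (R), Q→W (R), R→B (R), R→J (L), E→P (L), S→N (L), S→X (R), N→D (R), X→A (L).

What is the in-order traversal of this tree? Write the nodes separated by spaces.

N D S A X Q P E W J R B

In-order visits the left subtree, then the node, then the right subtree.
At Q: go left to S.
  At S: go left to N.
    At N: no left child.
    Visit N.
    At N: go right to D.
      D is a leaf — visit D.
  Visit S.
  At S: go right to X.
    At X: go left to A.
      A is a leaf — visit A.
    Visit X.
    At X: no right child.
Visit Q.
At Q: go right to W.
  At W: go left to E.
    At E: go left to P.
      P is a leaf — visit P.
    Visit E.
    At E: no right child.
  Visit W.
  At W: go right to R.
    At R: go left to J.
      J is a leaf — visit J.
    Visit R.
    At R: go right to B.
      B is a leaf — visit B.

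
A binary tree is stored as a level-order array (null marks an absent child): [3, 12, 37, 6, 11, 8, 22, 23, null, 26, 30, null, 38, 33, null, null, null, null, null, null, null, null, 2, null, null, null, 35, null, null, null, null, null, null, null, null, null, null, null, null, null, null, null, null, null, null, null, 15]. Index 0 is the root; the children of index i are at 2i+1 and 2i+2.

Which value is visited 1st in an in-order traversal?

23

In-order visits the left subtree, then the node, then the right subtree.
At 3: go left to 12.
  At 12: go left to 6.
    At 6: go left to 23.
      23 is a leaf — visit 23.
    Visit 6.
    At 6: no right child.
  Visit 12.
  At 12: go right to 11.
    At 11: go left to 26.
      26 is a leaf — visit 26.
    Visit 11.
    At 11: go right to 30.
      At 30: no left child.
      Visit 30.
      At 30: go right to 2.
        At 2: no left child.
        Visit 2.
        At 2: go right to 15.
          15 is a leaf — visit 15.
Visit 3.
At 3: go right to 37.
  At 37: go left to 8.
    At 8: no left child.
    Visit 8.
    At 8: go right to 38.
      At 38: no left child.
      Visit 38.
      At 38: go right to 35.
        35 is a leaf — visit 35.
  Visit 37.
  At 37: go right to 22.
    At 22: go left to 33.
      33 is a leaf — visit 33.
    Visit 22.
    At 22: no right child.
Full in-order sequence: 23, 6, 12, 26, 11, 30, 2, 15, 3, 8, 38, 35, 37, 33, 22.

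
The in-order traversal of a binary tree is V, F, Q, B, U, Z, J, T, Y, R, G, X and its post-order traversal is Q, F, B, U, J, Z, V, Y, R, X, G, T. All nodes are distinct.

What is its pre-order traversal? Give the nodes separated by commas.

The last element of post-order is the root; it splits in-order into left and right subtrees.
Root T: left subtree has 7 nodes {V, F, Q, B, U, Z, J}, right has 4 {Y, R, G, X}.
  Root V: left subtree has 0 nodes { }, right has 6 {F, Q, B, U, Z, J}.
    Root Z: left subtree has 4 nodes {F, Q, B, U}, right has 1 {J}.
      Root U: left subtree has 3 nodes {F, Q, B}, right has 0 { }.
        Root B: left subtree has 2 nodes {F, Q}, right has 0 { }.
          Root F: left subtree has 0 nodes { }, right has 1 {Q}.
  Root G: left subtree has 2 nodes {Y, R}, right has 1 {X}.
    Root R: left subtree has 1 node {Y}, right has 0 { }.

T, V, Z, U, B, F, Q, J, G, R, Y, X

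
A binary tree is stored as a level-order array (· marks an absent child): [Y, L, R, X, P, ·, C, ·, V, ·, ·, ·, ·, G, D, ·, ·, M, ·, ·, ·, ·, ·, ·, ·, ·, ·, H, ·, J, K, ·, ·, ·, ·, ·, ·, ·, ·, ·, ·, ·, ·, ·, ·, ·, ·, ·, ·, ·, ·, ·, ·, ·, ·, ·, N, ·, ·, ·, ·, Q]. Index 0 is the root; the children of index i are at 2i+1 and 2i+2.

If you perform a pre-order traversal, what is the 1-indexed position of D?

Pre-order visits the node, then its left subtree, then its right subtree.
Visit Y.
At Y: go left to L.
  Visit L.
  At L: go left to X.
    Visit X.
    At X: no left child.
    At X: go right to V.
      Visit V.
      At V: go left to M.
        M is a leaf — visit M.
      At V: no right child.
  At L: go right to P.
    P is a leaf — visit P.
At Y: go right to R.
  Visit R.
  At R: no left child.
  At R: go right to C.
    Visit C.
    At C: go left to G.
      Visit G.
      At G: go left to H.
        Visit H.
        At H: no left child.
        At H: go right to N.
          N is a leaf — visit N.
      At G: no right child.
    At C: go right to D.
      Visit D.
      At D: go left to J.
        J is a leaf — visit J.
      At D: go right to K.
        Visit K.
        At K: go left to Q.
          Q is a leaf — visit Q.
        At K: no right child.
Full pre-order sequence: Y, L, X, V, M, P, R, C, G, H, N, D, J, K, Q.

12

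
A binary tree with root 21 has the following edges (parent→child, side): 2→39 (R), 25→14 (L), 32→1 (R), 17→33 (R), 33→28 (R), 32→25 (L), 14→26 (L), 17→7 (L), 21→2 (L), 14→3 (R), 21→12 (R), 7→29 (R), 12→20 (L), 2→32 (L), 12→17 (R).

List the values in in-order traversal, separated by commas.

In-order visits the left subtree, then the node, then the right subtree.
At 21: go left to 2.
  At 2: go left to 32.
    At 32: go left to 25.
      At 25: go left to 14.
        At 14: go left to 26.
          26 is a leaf — visit 26.
        Visit 14.
        At 14: go right to 3.
          3 is a leaf — visit 3.
      Visit 25.
      At 25: no right child.
    Visit 32.
    At 32: go right to 1.
      1 is a leaf — visit 1.
  Visit 2.
  At 2: go right to 39.
    39 is a leaf — visit 39.
Visit 21.
At 21: go right to 12.
  At 12: go left to 20.
    20 is a leaf — visit 20.
  Visit 12.
  At 12: go right to 17.
    At 17: go left to 7.
      At 7: no left child.
      Visit 7.
      At 7: go right to 29.
        29 is a leaf — visit 29.
    Visit 17.
    At 17: go right to 33.
      At 33: no left child.
      Visit 33.
      At 33: go right to 28.
        28 is a leaf — visit 28.

26, 14, 3, 25, 32, 1, 2, 39, 21, 20, 12, 7, 29, 17, 33, 28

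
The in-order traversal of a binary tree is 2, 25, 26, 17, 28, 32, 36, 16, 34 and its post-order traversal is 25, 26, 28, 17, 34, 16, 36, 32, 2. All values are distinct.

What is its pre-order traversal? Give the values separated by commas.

2, 32, 17, 26, 25, 28, 36, 16, 34

The last element of post-order is the root; it splits in-order into left and right subtrees.
Root 2: left subtree has 0 nodes { }, right has 8 {25, 26, 17, 28, 32, 36, 16, 34}.
  Root 32: left subtree has 4 nodes {25, 26, 17, 28}, right has 3 {36, 16, 34}.
    Root 17: left subtree has 2 nodes {25, 26}, right has 1 {28}.
      Root 26: left subtree has 1 node {25}, right has 0 { }.
    Root 36: left subtree has 0 nodes { }, right has 2 {16, 34}.
      Root 16: left subtree has 0 nodes { }, right has 1 {34}.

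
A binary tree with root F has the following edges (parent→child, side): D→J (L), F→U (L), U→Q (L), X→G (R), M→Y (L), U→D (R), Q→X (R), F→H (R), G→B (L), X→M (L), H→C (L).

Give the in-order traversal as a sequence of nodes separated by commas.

Q, Y, M, X, B, G, U, J, D, F, C, H

In-order visits the left subtree, then the node, then the right subtree.
At F: go left to U.
  At U: go left to Q.
    At Q: no left child.
    Visit Q.
    At Q: go right to X.
      At X: go left to M.
        At M: go left to Y.
          Y is a leaf — visit Y.
        Visit M.
        At M: no right child.
      Visit X.
      At X: go right to G.
        At G: go left to B.
          B is a leaf — visit B.
        Visit G.
        At G: no right child.
  Visit U.
  At U: go right to D.
    At D: go left to J.
      J is a leaf — visit J.
    Visit D.
    At D: no right child.
Visit F.
At F: go right to H.
  At H: go left to C.
    C is a leaf — visit C.
  Visit H.
  At H: no right child.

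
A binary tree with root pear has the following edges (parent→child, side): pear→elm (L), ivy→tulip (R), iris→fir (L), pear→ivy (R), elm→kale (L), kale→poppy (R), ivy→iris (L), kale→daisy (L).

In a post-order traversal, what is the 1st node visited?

daisy

Post-order visits the left subtree, then the right subtree, then the node.
At pear: go left to elm.
  At elm: go left to kale.
    At kale: go left to daisy.
      daisy is a leaf — visit daisy.
    At kale: go right to poppy.
      poppy is a leaf — visit poppy.
    Visit kale.
  At elm: no right child.
  Visit elm.
At pear: go right to ivy.
  At ivy: go left to iris.
    At iris: go left to fir.
      fir is a leaf — visit fir.
    At iris: no right child.
    Visit iris.
  At ivy: go right to tulip.
    tulip is a leaf — visit tulip.
  Visit ivy.
Visit pear.
Full post-order sequence: daisy, poppy, kale, elm, fir, iris, tulip, ivy, pear.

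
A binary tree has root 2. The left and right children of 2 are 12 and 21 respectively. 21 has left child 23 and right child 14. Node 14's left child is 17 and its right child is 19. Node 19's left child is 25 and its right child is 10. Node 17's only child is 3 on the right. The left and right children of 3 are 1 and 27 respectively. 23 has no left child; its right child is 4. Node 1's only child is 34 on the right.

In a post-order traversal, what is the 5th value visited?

Post-order visits the left subtree, then the right subtree, then the node.
At 2: go left to 12.
  12 is a leaf — visit 12.
At 2: go right to 21.
  At 21: go left to 23.
    At 23: no left child.
    At 23: go right to 4.
      4 is a leaf — visit 4.
    Visit 23.
  At 21: go right to 14.
    At 14: go left to 17.
      At 17: no left child.
      At 17: go right to 3.
        At 3: go left to 1.
          At 1: no left child.
          At 1: go right to 34.
            34 is a leaf — visit 34.
          Visit 1.
        At 3: go right to 27.
          27 is a leaf — visit 27.
        Visit 3.
      Visit 17.
    At 14: go right to 19.
      At 19: go left to 25.
        25 is a leaf — visit 25.
      At 19: go right to 10.
        10 is a leaf — visit 10.
      Visit 19.
    Visit 14.
  Visit 21.
Visit 2.
Full post-order sequence: 12, 4, 23, 34, 1, 27, 3, 17, 25, 10, 19, 14, 21, 2.

1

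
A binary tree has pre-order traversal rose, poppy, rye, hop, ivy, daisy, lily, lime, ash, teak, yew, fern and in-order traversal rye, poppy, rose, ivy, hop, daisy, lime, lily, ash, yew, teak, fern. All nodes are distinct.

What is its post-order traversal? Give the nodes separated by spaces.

rye poppy ivy lime yew fern teak ash lily daisy hop rose

The first element of pre-order is the root; it splits in-order into left and right subtrees.
Root rose: left subtree has 2 nodes {rye, poppy}, right has 9 {ivy, hop, daisy, lime, lily, ash, yew, teak, fern}.
  Root poppy: left subtree has 1 node {rye}, right has 0 { }.
  Root hop: left subtree has 1 node {ivy}, right has 7 {daisy, lime, lily, ash, yew, teak, fern}.
    Root daisy: left subtree has 0 nodes { }, right has 6 {lime, lily, ash, yew, teak, fern}.
      Root lily: left subtree has 1 node {lime}, right has 4 {ash, yew, teak, fern}.
        Root ash: left subtree has 0 nodes { }, right has 3 {yew, teak, fern}.
          Root teak: left subtree has 1 node {yew}, right has 1 {fern}.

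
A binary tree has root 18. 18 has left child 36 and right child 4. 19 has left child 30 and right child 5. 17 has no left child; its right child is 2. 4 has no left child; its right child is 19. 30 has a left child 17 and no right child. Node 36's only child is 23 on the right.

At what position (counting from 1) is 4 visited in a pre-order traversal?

4

Pre-order visits the node, then its left subtree, then its right subtree.
Visit 18.
At 18: go left to 36.
  Visit 36.
  At 36: no left child.
  At 36: go right to 23.
    23 is a leaf — visit 23.
At 18: go right to 4.
  Visit 4.
  At 4: no left child.
  At 4: go right to 19.
    Visit 19.
    At 19: go left to 30.
      Visit 30.
      At 30: go left to 17.
        Visit 17.
        At 17: no left child.
        At 17: go right to 2.
          2 is a leaf — visit 2.
      At 30: no right child.
    At 19: go right to 5.
      5 is a leaf — visit 5.
Full pre-order sequence: 18, 36, 23, 4, 19, 30, 17, 2, 5.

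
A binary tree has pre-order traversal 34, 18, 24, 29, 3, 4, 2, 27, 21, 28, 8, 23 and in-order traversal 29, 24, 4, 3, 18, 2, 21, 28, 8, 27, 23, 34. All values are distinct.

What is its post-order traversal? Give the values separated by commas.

29, 4, 3, 24, 8, 28, 21, 23, 27, 2, 18, 34

The first element of pre-order is the root; it splits in-order into left and right subtrees.
Root 34: left subtree has 11 nodes {29, 24, 4, 3, 18, 2, 21, 28, 8, 27, 23}, right has 0 { }.
  Root 18: left subtree has 4 nodes {29, 24, 4, 3}, right has 6 {2, 21, 28, 8, 27, 23}.
    Root 24: left subtree has 1 node {29}, right has 2 {4, 3}.
      Root 3: left subtree has 1 node {4}, right has 0 { }.
    Root 2: left subtree has 0 nodes { }, right has 5 {21, 28, 8, 27, 23}.
      Root 27: left subtree has 3 nodes {21, 28, 8}, right has 1 {23}.
        Root 21: left subtree has 0 nodes { }, right has 2 {28, 8}.
          Root 28: left subtree has 0 nodes { }, right has 1 {8}.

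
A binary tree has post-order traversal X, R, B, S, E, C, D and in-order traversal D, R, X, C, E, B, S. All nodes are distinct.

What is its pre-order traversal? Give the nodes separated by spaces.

D C R X E S B

The last element of post-order is the root; it splits in-order into left and right subtrees.
Root D: left subtree has 0 nodes { }, right has 6 {R, X, C, E, B, S}.
  Root C: left subtree has 2 nodes {R, X}, right has 3 {E, B, S}.
    Root R: left subtree has 0 nodes { }, right has 1 {X}.
    Root E: left subtree has 0 nodes { }, right has 2 {B, S}.
      Root S: left subtree has 1 node {B}, right has 0 { }.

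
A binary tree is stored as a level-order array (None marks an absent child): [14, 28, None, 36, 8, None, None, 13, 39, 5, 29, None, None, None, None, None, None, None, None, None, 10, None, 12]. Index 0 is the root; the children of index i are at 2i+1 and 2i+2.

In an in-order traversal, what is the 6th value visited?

In-order visits the left subtree, then the node, then the right subtree.
At 14: go left to 28.
  At 28: go left to 36.
    At 36: go left to 13.
      13 is a leaf — visit 13.
    Visit 36.
    At 36: go right to 39.
      39 is a leaf — visit 39.
  Visit 28.
  At 28: go right to 8.
    At 8: go left to 5.
      At 5: no left child.
      Visit 5.
      At 5: go right to 10.
        10 is a leaf — visit 10.
    Visit 8.
    At 8: go right to 29.
      At 29: no left child.
      Visit 29.
      At 29: go right to 12.
        12 is a leaf — visit 12.
Visit 14.
At 14: no right child.
Full in-order sequence: 13, 36, 39, 28, 5, 10, 8, 29, 12, 14.

10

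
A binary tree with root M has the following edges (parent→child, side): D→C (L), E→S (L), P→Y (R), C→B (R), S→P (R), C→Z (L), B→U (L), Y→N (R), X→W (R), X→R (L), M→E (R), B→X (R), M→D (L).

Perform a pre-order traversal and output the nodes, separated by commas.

Pre-order visits the node, then its left subtree, then its right subtree.
Visit M.
At M: go left to D.
  Visit D.
  At D: go left to C.
    Visit C.
    At C: go left to Z.
      Z is a leaf — visit Z.
    At C: go right to B.
      Visit B.
      At B: go left to U.
        U is a leaf — visit U.
      At B: go right to X.
        Visit X.
        At X: go left to R.
          R is a leaf — visit R.
        At X: go right to W.
          W is a leaf — visit W.
  At D: no right child.
At M: go right to E.
  Visit E.
  At E: go left to S.
    Visit S.
    At S: no left child.
    At S: go right to P.
      Visit P.
      At P: no left child.
      At P: go right to Y.
        Visit Y.
        At Y: no left child.
        At Y: go right to N.
          N is a leaf — visit N.
  At E: no right child.

M, D, C, Z, B, U, X, R, W, E, S, P, Y, N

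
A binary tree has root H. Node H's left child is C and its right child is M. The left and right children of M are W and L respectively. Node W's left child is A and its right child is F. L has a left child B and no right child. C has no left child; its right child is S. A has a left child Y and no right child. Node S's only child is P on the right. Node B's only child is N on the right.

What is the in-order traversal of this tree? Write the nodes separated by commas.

In-order visits the left subtree, then the node, then the right subtree.
At H: go left to C.
  At C: no left child.
  Visit C.
  At C: go right to S.
    At S: no left child.
    Visit S.
    At S: go right to P.
      P is a leaf — visit P.
Visit H.
At H: go right to M.
  At M: go left to W.
    At W: go left to A.
      At A: go left to Y.
        Y is a leaf — visit Y.
      Visit A.
      At A: no right child.
    Visit W.
    At W: go right to F.
      F is a leaf — visit F.
  Visit M.
  At M: go right to L.
    At L: go left to B.
      At B: no left child.
      Visit B.
      At B: go right to N.
        N is a leaf — visit N.
    Visit L.
    At L: no right child.

C, S, P, H, Y, A, W, F, M, B, N, L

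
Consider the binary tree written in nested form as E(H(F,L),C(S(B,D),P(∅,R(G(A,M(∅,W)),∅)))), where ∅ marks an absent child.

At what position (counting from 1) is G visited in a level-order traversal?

11

Level-order visits nodes level by level from the root, left to right within each level.
Level 0: E
Level 1: H, C
Level 2: F, L, S, P
Level 3: B, D, R
Level 4: G
Level 5: A, M
Level 6: W
Full level-order sequence: E, H, C, F, L, S, P, B, D, R, G, A, M, W.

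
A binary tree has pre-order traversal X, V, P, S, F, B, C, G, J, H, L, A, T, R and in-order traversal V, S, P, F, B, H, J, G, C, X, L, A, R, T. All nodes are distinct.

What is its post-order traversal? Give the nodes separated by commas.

The first element of pre-order is the root; it splits in-order into left and right subtrees.
Root X: left subtree has 9 nodes {V, S, P, F, B, H, J, G, C}, right has 4 {L, A, R, T}.
  Root V: left subtree has 0 nodes { }, right has 8 {S, P, F, B, H, J, G, C}.
    Root P: left subtree has 1 node {S}, right has 6 {F, B, H, J, G, C}.
      Root F: left subtree has 0 nodes { }, right has 5 {B, H, J, G, C}.
        Root B: left subtree has 0 nodes { }, right has 4 {H, J, G, C}.
          Root C: left subtree has 3 nodes {H, J, G}, right has 0 { }.
            Root G: left subtree has 2 nodes {H, J}, right has 0 { }.
              Root J: left subtree has 1 node {H}, right has 0 { }.
  Root L: left subtree has 0 nodes { }, right has 3 {A, R, T}.
    Root A: left subtree has 0 nodes { }, right has 2 {R, T}.
      Root T: left subtree has 1 node {R}, right has 0 { }.

S, H, J, G, C, B, F, P, V, R, T, A, L, X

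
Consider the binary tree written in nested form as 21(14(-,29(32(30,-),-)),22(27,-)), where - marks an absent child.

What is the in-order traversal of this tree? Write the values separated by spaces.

14 30 32 29 21 27 22

In-order visits the left subtree, then the node, then the right subtree.
At 21: go left to 14.
  At 14: no left child.
  Visit 14.
  At 14: go right to 29.
    At 29: go left to 32.
      At 32: go left to 30.
        30 is a leaf — visit 30.
      Visit 32.
      At 32: no right child.
    Visit 29.
    At 29: no right child.
Visit 21.
At 21: go right to 22.
  At 22: go left to 27.
    27 is a leaf — visit 27.
  Visit 22.
  At 22: no right child.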